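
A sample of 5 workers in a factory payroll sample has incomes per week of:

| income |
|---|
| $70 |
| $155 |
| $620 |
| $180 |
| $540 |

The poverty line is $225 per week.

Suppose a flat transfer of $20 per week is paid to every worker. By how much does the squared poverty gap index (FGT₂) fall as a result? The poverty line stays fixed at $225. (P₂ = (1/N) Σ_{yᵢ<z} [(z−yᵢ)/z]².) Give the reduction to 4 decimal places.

0.0379

Before: below the line — $70, $155, $180; squared poverty gap index (FGT₂) = 0.122272.
After the $20 transfer: below the line — $90, $175, $200; squared poverty gap index (FGT₂) = 0.084346.
Reduction = 0.122272 − 0.084346 = 0.0379.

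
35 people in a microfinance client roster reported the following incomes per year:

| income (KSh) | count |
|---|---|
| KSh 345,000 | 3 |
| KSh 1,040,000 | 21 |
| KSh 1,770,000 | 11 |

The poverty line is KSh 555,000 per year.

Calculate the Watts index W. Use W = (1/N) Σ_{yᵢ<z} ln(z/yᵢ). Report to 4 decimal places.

0.0408

Incomes under z: 3×KSh 345,000 (q = 3 of N = 35).
ln(z/y) terms: ln(555000/345000) = 0.4754 (×3).
W = 1.426271 / 35 = 0.0408.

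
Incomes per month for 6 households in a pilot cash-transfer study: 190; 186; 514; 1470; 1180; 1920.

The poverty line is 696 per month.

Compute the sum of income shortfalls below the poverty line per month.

Incomes under z: 186, 190, 514 (q = 3 of N = 6).
Individual gaps: 696−186 = 510; 696−190 = 506; 696−514 = 182.
Aggregate gap = 1198.

1198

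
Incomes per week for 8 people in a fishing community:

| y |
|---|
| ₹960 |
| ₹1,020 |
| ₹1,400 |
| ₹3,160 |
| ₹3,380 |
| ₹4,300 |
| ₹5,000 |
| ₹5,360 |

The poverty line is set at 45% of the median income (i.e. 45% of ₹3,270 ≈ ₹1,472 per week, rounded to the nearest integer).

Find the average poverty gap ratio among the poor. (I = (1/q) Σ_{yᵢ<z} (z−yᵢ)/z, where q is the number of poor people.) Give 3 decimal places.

0.235

Poor units: ₹960, ₹1,020, ₹1,400 (q = 3 of N = 8).
Shortfall ratios (z−y)/z: 0.3478, 0.3071, 0.0489; sum = 0.703804.
The income-gap ratio divides by q (the poor only): 0.703804 / 3 = 0.235.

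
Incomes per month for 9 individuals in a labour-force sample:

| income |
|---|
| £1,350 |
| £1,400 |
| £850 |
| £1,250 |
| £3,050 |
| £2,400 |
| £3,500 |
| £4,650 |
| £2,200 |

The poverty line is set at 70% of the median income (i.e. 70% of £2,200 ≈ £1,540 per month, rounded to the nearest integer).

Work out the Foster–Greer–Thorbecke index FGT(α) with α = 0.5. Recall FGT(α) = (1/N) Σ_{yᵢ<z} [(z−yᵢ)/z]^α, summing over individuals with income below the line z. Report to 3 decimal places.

Poor units: £850, £1,250, £1,350, £1,400 (q = 4 of N = 9).
Normalized shortfalls: (1540−850)/1540 = 0.4481; (1540−1250)/1540 = 0.1883; (1540−1350)/1540 = 0.1234; (1540−1400)/1540 = 0.0909.
Raised to α = 0.5: 0.66937; 0.43395; 0.35125; 0.30151.
Sum = 1.756077; FGT(0.5) = 1.756077 / 9 = 0.195.

0.195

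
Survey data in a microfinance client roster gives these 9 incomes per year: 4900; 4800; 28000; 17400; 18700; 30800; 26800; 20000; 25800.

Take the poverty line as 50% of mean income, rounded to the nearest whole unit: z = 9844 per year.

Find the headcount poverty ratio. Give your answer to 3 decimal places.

0.222

2 of the 9 people have income below 9844.
H = 2/9 = 0.222.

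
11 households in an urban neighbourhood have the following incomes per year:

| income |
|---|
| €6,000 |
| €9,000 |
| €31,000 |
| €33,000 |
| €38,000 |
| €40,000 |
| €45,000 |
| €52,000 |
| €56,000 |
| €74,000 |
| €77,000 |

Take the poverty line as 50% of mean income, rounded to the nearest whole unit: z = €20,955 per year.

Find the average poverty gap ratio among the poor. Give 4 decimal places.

Below z: €6,000, €9,000 (q = 2 of N = 11).
Relative gaps: 0.7137, 0.5705; sum = 1.284180.
I averages over the q = 2 poor units only: 1.284180 / 2 = 0.6421.

0.6421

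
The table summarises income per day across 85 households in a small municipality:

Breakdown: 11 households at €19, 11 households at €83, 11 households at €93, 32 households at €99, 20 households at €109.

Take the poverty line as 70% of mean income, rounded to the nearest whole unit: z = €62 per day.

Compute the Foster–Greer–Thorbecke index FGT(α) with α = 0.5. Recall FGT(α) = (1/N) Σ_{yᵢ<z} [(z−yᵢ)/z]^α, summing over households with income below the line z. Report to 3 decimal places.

Below the line: 11×€19 (q = 11 of N = 85).
Shortfall ratios: (62−19)/62 = 0.6935 (×11).
Raised to α = 0.5: 0.83280 (×11).
Sum = 9.160751; FGT(0.5) = 9.160751 / 85 = 0.108.

0.108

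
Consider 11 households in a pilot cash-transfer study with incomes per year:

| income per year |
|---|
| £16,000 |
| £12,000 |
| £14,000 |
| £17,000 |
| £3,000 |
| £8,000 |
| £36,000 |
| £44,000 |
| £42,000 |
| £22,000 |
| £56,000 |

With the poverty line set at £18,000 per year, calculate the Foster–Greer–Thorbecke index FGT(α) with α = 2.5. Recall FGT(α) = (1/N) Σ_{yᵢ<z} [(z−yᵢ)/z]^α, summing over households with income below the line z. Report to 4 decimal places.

0.0869

Incomes under z: £3,000, £8,000, £12,000, £14,000, £16,000, £17,000 (q = 6 of N = 11).
Relative gaps: (18000−3000)/18000 = 0.8333; (18000−8000)/18000 = 0.5556; (18000−12000)/18000 = 0.3333; (18000−14000)/18000 = 0.2222; (18000−16000)/18000 = 0.1111; (18000−17000)/18000 = 0.0556.
Raised to α = 2.5: 0.63394; 0.23005; 0.06415; 0.02328; 0.00412; 0.00073.
Sum = 0.956258; FGT(2.5) = 0.956258 / 11 = 0.0869.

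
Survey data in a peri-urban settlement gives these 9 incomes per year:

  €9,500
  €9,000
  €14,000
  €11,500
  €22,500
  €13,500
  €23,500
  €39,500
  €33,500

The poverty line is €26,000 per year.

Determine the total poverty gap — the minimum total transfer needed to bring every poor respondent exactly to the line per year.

€78,500

Below the line: €9,000, €9,500, €11,500, €13,500, €14,000, €22,500, €23,500 (q = 7 of N = 9).
Individual gaps: 26000−9000 = 17000; 26000−9500 = 16500; 26000−11500 = 14500; 26000−13500 = 12500; 26000−14000 = 12000; 26000−22500 = 3500; 26000−23500 = 2500.
Aggregate gap = €78,500.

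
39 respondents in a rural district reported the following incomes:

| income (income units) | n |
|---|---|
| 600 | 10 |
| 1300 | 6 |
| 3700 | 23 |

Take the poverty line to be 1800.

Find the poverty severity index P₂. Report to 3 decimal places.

0.126

Below z: 10×600, 6×1300 (q = 16 of N = 39).
Normalized shortfalls: (1800−600)/1800 = 0.6667 (×10); (1800−1300)/1800 = 0.2778 (×6).
Squared: 0.4444 (×10); 0.0772 (×6).
Sum = 4.907407; P₂ = 4.907407 / 39 = 0.126.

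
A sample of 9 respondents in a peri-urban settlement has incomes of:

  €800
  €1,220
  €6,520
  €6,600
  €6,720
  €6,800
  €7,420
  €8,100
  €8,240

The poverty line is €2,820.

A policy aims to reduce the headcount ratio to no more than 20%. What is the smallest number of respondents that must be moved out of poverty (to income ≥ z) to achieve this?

1

Currently q = 2 of N = 9 are below the line (H = 0.222).
A headcount ratio of at most 20% allows at most ⌊0.20 × 9⌋ = 1 poor respondents.
So at least 2 − 1 = 1 must be lifted.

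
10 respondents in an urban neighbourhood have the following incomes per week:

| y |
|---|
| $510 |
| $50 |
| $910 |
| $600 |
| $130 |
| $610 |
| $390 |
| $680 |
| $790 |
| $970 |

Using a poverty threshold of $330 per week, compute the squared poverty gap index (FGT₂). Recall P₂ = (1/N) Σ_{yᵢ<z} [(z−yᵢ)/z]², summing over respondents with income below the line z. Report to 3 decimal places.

0.109

Incomes under z: $50, $130 (q = 2 of N = 10).
Relative gaps: (330−50)/330 = 0.8485; (330−130)/330 = 0.6061.
Squared: 0.7199; 0.3673.
Sum = 1.087236; P₂ = 1.087236 / 10 = 0.109.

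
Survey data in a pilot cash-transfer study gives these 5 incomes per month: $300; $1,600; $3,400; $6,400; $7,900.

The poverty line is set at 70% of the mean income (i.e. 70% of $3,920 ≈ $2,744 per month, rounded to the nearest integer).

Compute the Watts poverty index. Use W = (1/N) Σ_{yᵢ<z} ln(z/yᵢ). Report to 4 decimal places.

0.5506

Below the line: $300, $1,600 (q = 2 of N = 5).
ln(z/y) terms: ln(2744/300) = 2.2134; ln(2744/1600) = 0.5394.
W = 2.752803 / 5 = 0.5506.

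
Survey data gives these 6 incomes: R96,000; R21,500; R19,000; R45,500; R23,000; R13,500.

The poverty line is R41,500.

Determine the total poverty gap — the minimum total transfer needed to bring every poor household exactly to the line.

R89,000

Below z: R13,500, R19,000, R21,500, R23,000 (q = 4 of N = 6).
Individual gaps: 41500−13500 = 28000; 41500−19000 = 22500; 41500−21500 = 20000; 41500−23000 = 18500.
Aggregate gap = R89,000.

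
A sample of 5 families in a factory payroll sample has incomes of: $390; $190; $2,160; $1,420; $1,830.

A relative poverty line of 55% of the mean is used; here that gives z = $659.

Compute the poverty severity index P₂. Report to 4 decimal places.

Below z: $190, $390 (q = 2 of N = 5).
Normalized shortfalls: (659−190)/659 = 0.7117; (659−390)/659 = 0.4082.
Squared: 0.5065; 0.1666.
Sum = 0.673117; P₂ = 0.673117 / 5 = 0.1346.

0.1346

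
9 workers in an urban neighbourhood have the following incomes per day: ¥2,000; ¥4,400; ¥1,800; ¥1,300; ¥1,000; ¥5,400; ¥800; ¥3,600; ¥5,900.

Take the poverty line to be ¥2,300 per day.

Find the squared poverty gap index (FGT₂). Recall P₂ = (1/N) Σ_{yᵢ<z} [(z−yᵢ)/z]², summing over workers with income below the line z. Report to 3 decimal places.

0.111

Poor units: ¥800, ¥1,000, ¥1,300, ¥1,800, ¥2,000 (q = 5 of N = 9).
Normalized shortfalls: (2300−800)/2300 = 0.6522; (2300−1000)/2300 = 0.5652; (2300−1300)/2300 = 0.4348; (2300−1800)/2300 = 0.2174; (2300−2000)/2300 = 0.1304.
Squared: 0.4253; 0.3195; 0.1890; 0.0473; 0.0170.
Sum = 0.998110; P₂ = 0.998110 / 9 = 0.111.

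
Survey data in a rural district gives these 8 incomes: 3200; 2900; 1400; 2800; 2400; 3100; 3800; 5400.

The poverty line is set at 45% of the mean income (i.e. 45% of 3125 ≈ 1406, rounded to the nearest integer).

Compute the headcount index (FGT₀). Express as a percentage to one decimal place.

12.5%

1 of the 8 people have income below 1406.
H = 1/8 = 12.5%.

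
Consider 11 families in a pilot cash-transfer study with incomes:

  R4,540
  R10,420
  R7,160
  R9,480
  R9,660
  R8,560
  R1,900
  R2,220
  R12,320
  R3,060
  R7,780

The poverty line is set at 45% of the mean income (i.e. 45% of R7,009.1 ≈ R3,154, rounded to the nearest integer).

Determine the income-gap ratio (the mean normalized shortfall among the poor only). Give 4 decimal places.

0.2412

Below z: R1,900, R2,220, R3,060 (q = 3 of N = 11).
Relative gaps: 0.3976, 0.2961, 0.0298; sum = 0.723526.
I averages over the q = 3 poor units only: 0.723526 / 3 = 0.2412.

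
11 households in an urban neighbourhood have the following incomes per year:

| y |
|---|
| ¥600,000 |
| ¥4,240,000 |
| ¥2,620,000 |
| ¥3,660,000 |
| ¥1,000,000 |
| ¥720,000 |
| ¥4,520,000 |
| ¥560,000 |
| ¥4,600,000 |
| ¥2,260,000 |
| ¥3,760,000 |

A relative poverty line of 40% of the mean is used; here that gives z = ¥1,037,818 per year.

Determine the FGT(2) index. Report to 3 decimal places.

0.044

Poor units: ¥560,000, ¥600,000, ¥720,000, ¥1,000,000 (q = 4 of N = 11).
Shortfall ratios: (1037818−560000)/1037818 = 0.4604; (1037818−600000)/1037818 = 0.4219; (1037818−720000)/1037818 = 0.3062; (1037818−1000000)/1037818 = 0.0364.
Squared: 0.2120; 0.1780; 0.0938; 0.0013.
Sum = 0.485052; P₂ = 0.485052 / 11 = 0.044.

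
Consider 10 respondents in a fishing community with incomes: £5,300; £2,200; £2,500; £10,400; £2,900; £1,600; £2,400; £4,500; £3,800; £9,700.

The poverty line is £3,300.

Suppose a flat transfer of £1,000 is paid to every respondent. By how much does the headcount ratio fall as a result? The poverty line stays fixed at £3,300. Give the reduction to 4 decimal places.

0.3000

Before: below the line — £1,600, £2,200, £2,400, £2,500, £2,900; headcount ratio = 0.500000.
After the £1,000 transfer: below the line — £2,600, £3,200; headcount ratio = 0.200000.
Reduction = 0.500000 − 0.200000 = 0.3000.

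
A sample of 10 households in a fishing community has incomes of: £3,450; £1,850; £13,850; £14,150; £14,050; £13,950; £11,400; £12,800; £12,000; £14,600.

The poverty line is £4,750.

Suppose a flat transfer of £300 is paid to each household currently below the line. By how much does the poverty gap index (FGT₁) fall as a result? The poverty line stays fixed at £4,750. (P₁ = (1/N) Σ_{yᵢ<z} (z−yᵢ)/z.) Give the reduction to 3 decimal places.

Before: below the line — £1,850, £3,450; poverty gap index (FGT₁) = 0.08842.
After the £300 transfer: below the line — £2,150, £3,750; poverty gap index (FGT₁) = 0.07579.
Reduction = 0.08842 − 0.07579 = 0.013.

0.013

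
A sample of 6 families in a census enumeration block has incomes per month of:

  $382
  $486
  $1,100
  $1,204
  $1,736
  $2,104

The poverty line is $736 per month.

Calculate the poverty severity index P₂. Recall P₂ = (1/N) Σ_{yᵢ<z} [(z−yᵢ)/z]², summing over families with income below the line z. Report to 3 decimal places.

Below the line: $382, $486 (q = 2 of N = 6).
Normalized shortfalls: (736−382)/736 = 0.4810; (736−486)/736 = 0.3397.
Squared: 0.2313; 0.1154.
Sum = 0.346718; P₂ = 0.346718 / 6 = 0.058.

0.058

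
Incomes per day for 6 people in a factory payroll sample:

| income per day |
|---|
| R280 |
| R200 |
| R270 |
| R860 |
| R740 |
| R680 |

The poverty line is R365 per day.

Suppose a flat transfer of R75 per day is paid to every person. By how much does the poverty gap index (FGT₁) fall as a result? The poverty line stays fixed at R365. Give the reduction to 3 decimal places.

Before: below the line — R200, R270, R280; poverty gap index (FGT₁) = 0.15753.
After the R75 transfer: below the line — R275, R345, R355; poverty gap index (FGT₁) = 0.05479.
Reduction = 0.15753 − 0.05479 = 0.103.

0.103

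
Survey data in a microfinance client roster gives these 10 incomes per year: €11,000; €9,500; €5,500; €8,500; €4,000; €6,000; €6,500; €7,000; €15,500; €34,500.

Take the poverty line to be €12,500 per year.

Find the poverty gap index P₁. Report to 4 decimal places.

Below the line: €4,000, €5,500, €6,000, €6,500, €7,000, €8,500, €9,500, €11,000 (q = 8 of N = 10).
Shortfall ratios: (12500−4000)/12500 = 0.6800; (12500−5500)/12500 = 0.5600; (12500−6000)/12500 = 0.5200; (12500−6500)/12500 = 0.4800; (12500−7000)/12500 = 0.4400; (12500−8500)/12500 = 0.3200; (12500−9500)/12500 = 0.2400; (12500−11000)/12500 = 0.1200.
Σ = 3.360000. Dividing by the full population N = 10 gives P₁ = 0.3360.

0.3360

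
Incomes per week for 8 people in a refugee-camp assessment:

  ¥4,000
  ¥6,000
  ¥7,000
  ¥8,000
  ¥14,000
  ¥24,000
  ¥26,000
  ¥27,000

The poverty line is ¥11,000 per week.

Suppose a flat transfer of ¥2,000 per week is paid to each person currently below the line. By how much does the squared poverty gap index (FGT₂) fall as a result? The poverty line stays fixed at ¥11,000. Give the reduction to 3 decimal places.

Before: below the line — ¥4,000, ¥6,000, ¥7,000, ¥8,000; squared poverty gap index (FGT₂) = 0.10227.
After the ¥2,000 transfer: below the line — ¥6,000, ¥8,000, ¥9,000, ¥10,000; squared poverty gap index (FGT₂) = 0.04029.
Reduction = 0.10227 − 0.04029 = 0.062.

0.062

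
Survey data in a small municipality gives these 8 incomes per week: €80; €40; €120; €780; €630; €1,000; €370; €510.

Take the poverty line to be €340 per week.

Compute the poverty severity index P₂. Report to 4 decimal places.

Incomes under z: €40, €80, €120 (q = 3 of N = 8).
Shortfall ratios: (340−40)/340 = 0.8824; (340−80)/340 = 0.7647; (340−120)/340 = 0.6471.
Squared: 0.7785; 0.5848; 0.4187.
Sum = 1.782007; P₂ = 1.782007 / 8 = 0.2228.

0.2228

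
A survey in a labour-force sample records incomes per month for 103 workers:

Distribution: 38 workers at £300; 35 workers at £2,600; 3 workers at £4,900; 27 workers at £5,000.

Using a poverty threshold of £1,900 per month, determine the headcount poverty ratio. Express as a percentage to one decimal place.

36.9%

38 of the 103 workers have income below £1,900.
H = 38/103 = 36.9%.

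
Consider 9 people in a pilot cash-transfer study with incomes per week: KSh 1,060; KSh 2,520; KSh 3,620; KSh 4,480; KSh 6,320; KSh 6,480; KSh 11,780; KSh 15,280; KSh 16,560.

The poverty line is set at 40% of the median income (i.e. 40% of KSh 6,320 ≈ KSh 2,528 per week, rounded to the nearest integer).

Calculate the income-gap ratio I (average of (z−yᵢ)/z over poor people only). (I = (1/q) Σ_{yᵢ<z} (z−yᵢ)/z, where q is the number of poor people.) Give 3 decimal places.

Below z: KSh 1,060, KSh 2,520 (q = 2 of N = 9).
Shortfall ratios (z−y)/z: 0.5807, 0.0032; sum = 0.583861.
I averages over the q = 2 poor units only: 0.583861 / 2 = 0.292.

0.292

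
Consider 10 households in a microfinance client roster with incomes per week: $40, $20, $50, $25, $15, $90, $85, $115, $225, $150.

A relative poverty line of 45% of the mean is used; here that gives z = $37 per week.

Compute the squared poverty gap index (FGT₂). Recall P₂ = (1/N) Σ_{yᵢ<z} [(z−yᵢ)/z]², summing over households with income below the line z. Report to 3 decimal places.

0.067

Below z: $15, $20, $25 (q = 3 of N = 10).
Shortfall ratios: (37−15)/37 = 0.5946; (37−20)/37 = 0.4595; (37−25)/37 = 0.3243.
Squared: 0.3535; 0.2111; 0.1052.
Sum = 0.669832; P₂ = 0.669832 / 10 = 0.067.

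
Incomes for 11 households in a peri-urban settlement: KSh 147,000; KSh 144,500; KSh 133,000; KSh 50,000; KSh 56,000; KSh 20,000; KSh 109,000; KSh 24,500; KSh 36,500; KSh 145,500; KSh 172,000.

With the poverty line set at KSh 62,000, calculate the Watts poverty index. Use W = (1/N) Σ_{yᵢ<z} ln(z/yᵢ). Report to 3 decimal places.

0.264

Incomes under z: KSh 20,000, KSh 24,500, KSh 36,500, KSh 50,000, KSh 56,000 (q = 5 of N = 11).
Log gaps: ln(62000/20000) = 1.1314; ln(62000/24500) = 0.9285; ln(62000/36500) = 0.5298; ln(62000/50000) = 0.2151; ln(62000/56000) = 0.1018.
W = 2.906580 / 11 = 0.264.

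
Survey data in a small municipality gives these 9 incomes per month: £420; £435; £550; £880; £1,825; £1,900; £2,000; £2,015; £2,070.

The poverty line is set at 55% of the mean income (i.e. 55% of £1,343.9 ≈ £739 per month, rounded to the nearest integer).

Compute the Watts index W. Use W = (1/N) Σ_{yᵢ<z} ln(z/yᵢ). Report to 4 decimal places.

0.1545

Incomes under z: £420, £435, £550 (q = 3 of N = 9).
ln(z/y) terms: ln(739/420) = 0.5650; ln(739/435) = 0.5300; ln(739/550) = 0.2954.
W = 1.390375 / 9 = 0.1545.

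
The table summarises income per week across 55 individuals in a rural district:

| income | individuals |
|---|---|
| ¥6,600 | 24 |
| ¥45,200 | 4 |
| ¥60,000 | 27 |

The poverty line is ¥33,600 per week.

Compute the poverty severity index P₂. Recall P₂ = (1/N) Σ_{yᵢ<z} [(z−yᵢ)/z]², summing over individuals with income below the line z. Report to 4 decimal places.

Incomes under z: 24×¥6,600 (q = 24 of N = 55).
Shortfall ratios: (33600−6600)/33600 = 0.8036 (×24).
Squared: 0.6457 (×24).
Sum = 15.497449; P₂ = 15.497449 / 55 = 0.2818.

0.2818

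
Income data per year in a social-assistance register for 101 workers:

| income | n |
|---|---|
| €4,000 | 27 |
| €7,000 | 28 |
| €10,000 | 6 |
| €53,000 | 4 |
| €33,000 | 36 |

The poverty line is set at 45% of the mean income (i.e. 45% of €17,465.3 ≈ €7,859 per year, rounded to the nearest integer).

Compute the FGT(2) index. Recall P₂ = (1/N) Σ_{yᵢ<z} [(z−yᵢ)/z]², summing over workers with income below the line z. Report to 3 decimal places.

Poor units: 27×€4,000, 28×€7,000 (q = 55 of N = 101).
Relative gaps: (7859−4000)/7859 = 0.4910 (×27); (7859−7000)/7859 = 0.1093 (×28).
Squared: 0.2411 (×27); 0.0119 (×28).
Sum = 6.844477; P₂ = 6.844477 / 101 = 0.068.

0.068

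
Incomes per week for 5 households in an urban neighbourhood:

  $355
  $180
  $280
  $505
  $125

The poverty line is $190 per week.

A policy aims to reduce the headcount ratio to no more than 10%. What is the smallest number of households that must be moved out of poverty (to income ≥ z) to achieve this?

2

Currently q = 2 of N = 5 are below the line (H = 0.400).
A headcount ratio of at most 10% allows at most ⌊0.10 × 5⌋ = 0 poor households.
So at least 2 − 0 = 2 must be lifted.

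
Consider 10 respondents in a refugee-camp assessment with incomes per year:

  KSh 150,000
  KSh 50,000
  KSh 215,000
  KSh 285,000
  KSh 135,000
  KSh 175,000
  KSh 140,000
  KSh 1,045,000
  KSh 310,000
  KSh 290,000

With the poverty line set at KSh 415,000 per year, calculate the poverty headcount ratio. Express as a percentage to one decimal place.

90.0%

9 of the 10 respondents have income below KSh 415,000.
H = 9/10 = 90.0%.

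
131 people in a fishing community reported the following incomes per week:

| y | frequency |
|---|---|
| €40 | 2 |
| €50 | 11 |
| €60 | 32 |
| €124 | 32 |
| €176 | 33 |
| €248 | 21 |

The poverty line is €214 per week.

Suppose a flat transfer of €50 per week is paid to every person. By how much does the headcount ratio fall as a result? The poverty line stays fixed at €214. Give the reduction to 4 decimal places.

0.2519

Before: below the line — 2×€40, 11×€50, 32×€60, 32×€124, 33×€176; headcount ratio = 0.839695.
After the €50 transfer: below the line — 2×€90, 11×€100, 32×€110, 32×€174; headcount ratio = 0.587786.
Reduction = 0.839695 − 0.587786 = 0.2519.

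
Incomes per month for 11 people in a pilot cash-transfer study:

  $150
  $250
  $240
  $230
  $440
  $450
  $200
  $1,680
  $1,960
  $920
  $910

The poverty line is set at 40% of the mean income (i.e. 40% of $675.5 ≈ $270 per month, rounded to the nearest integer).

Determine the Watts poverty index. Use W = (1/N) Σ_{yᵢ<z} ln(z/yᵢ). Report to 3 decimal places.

0.113

Incomes under z: $150, $200, $230, $240, $250 (q = 5 of N = 11).
Log gaps: ln(270/150) = 0.5878; ln(270/200) = 0.3001; ln(270/230) = 0.1603; ln(270/240) = 0.1178; ln(270/250) = 0.0770.
W = 1.242978 / 11 = 0.113.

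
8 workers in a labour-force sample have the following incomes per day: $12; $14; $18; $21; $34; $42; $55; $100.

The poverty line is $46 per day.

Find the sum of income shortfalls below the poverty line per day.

Below the line: $12, $14, $18, $21, $34, $42 (q = 6 of N = 8).
Individual gaps: 46−12 = 34; 46−14 = 32; 46−18 = 28; 46−21 = 25; 46−34 = 12; 46−42 = 4.
Aggregate gap = $135.

$135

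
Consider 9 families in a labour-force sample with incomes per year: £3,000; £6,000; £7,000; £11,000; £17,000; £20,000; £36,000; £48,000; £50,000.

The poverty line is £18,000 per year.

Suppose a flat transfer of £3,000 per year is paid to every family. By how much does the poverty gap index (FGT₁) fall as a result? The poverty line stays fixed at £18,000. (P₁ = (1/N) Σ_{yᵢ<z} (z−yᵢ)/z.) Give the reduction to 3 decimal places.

Before: below the line — £3,000, £6,000, £7,000, £11,000, £17,000; poverty gap index (FGT₁) = 0.28395.
After the £3,000 transfer: below the line — £6,000, £9,000, £10,000, £14,000; poverty gap index (FGT₁) = 0.20370.
Reduction = 0.28395 − 0.20370 = 0.080.

0.080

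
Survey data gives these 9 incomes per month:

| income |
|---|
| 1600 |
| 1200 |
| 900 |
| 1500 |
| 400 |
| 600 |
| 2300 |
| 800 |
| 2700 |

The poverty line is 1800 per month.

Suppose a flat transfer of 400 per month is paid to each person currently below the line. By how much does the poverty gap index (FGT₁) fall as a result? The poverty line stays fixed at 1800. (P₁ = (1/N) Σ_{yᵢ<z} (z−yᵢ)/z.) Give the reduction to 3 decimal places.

0.154

Before: below the line — 400, 600, 800, 900, 1200, 1500, 1600; poverty gap index (FGT₁) = 0.34568.
After the 400 transfer: below the line — 800, 1000, 1200, 1300, 1600; poverty gap index (FGT₁) = 0.19136.
Reduction = 0.34568 − 0.19136 = 0.154.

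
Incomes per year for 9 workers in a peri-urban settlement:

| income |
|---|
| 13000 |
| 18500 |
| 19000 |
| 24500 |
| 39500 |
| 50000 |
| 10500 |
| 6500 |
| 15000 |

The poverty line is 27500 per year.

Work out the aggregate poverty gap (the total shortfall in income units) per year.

Below the line: 6500, 10500, 13000, 15000, 18500, 19000, 24500 (q = 7 of N = 9).
Individual gaps: 27500−6500 = 21000; 27500−10500 = 17000; 27500−13000 = 14500; 27500−15000 = 12500; 27500−18500 = 9000; 27500−19000 = 8500; 27500−24500 = 3000.
Aggregate gap = 85500.

85500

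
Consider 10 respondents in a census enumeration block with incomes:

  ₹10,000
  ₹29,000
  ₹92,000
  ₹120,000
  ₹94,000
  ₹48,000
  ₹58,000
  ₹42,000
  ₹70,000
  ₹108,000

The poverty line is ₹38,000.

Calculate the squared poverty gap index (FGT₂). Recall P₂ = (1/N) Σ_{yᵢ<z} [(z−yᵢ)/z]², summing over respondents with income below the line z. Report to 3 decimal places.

Below z: ₹10,000, ₹29,000 (q = 2 of N = 10).
Gap ratios (z−y)/z: (38000−10000)/38000 = 0.7368; (38000−29000)/38000 = 0.2368.
Squared: 0.5429; 0.0561.
Sum = 0.599030; P₂ = 0.599030 / 10 = 0.060.

0.060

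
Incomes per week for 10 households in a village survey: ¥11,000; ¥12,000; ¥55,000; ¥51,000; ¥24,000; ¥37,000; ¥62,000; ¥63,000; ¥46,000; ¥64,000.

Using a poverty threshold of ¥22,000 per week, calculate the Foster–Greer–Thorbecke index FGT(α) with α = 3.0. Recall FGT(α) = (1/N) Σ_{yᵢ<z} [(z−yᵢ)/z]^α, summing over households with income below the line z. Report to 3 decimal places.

0.022

Poor units: ¥11,000, ¥12,000 (q = 2 of N = 10).
Relative gaps: (22000−11000)/22000 = 0.5000; (22000−12000)/22000 = 0.4545.
Raised to α = 3.0: 0.12500; 0.09391.
Sum = 0.218914; FGT(3.0) = 0.218914 / 10 = 0.022.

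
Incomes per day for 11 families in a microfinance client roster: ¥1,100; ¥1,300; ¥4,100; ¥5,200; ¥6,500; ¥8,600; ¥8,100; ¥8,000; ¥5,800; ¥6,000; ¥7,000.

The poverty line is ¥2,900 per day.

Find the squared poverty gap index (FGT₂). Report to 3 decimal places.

Incomes under z: ¥1,100, ¥1,300 (q = 2 of N = 11).
Relative gaps: (2900−1100)/2900 = 0.6207; (2900−1300)/2900 = 0.5517.
Squared: 0.3853; 0.3044.
Sum = 0.689655; P₂ = 0.689655 / 11 = 0.063.

0.063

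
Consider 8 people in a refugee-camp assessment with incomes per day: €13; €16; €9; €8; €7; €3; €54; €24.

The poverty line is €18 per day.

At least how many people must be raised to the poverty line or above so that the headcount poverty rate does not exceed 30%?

Currently q = 6 of N = 8 are below the line (H = 0.750).
A headcount ratio of at most 30% allows at most ⌊0.30 × 8⌋ = 2 poor people.
So at least 6 − 2 = 4 must be lifted.

4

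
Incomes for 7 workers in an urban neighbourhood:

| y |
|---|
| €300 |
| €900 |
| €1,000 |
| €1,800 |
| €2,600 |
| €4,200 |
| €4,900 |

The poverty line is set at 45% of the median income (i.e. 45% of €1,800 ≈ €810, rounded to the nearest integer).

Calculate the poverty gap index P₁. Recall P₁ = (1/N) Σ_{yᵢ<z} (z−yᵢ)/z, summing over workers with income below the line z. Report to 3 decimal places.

Below z: €300 (q = 1 of N = 7).
Normalized shortfalls: (810−300)/810 = 0.6296.
Sum of shortfalls = 0.629630; P₁ averages over all N: 0.629630 / 7 = 0.090.

0.090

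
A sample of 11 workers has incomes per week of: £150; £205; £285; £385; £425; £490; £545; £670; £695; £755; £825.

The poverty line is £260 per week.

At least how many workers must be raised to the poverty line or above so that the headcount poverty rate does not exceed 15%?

1

Currently q = 2 of N = 11 are below the line (H = 0.182).
A headcount ratio of at most 15% allows at most ⌊0.15 × 11⌋ = 1 poor workers.
So at least 2 − 1 = 1 must be lifted.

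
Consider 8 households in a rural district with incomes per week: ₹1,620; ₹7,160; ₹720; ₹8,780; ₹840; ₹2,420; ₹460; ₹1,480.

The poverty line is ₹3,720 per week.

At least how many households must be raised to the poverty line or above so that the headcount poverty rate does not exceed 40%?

3

Currently q = 6 of N = 8 are below the line (H = 0.750).
A headcount ratio of at most 40% allows at most ⌊0.40 × 8⌋ = 3 poor households.
So at least 6 − 3 = 3 must be lifted.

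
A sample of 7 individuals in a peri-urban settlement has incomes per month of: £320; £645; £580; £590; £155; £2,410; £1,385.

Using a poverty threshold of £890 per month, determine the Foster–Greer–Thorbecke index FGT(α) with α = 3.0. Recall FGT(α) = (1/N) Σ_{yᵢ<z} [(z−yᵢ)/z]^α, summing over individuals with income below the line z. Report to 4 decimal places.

Poor units: £155, £320, £580, £590, £645 (q = 5 of N = 7).
Gap ratios (z−y)/z: (890−155)/890 = 0.8258; (890−320)/890 = 0.6404; (890−580)/890 = 0.3483; (890−590)/890 = 0.3371; (890−645)/890 = 0.2753.
Raised to α = 3.0: 0.56324; 0.26270; 0.04226; 0.03830; 0.02086.
Sum = 0.927354; FGT(3.0) = 0.927354 / 7 = 0.1325.

0.1325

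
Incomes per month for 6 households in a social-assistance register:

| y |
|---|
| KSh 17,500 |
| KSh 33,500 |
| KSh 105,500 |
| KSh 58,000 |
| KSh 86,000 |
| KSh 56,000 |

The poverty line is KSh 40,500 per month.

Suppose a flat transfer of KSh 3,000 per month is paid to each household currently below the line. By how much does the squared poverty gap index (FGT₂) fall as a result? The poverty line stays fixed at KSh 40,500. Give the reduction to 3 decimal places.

Before: below the line — KSh 17,500, KSh 33,500; squared poverty gap index (FGT₂) = 0.05873.
After the KSh 3,000 transfer: below the line — KSh 20,500, KSh 36,500; squared poverty gap index (FGT₂) = 0.04227.
Reduction = 0.05873 − 0.04227 = 0.016.

0.016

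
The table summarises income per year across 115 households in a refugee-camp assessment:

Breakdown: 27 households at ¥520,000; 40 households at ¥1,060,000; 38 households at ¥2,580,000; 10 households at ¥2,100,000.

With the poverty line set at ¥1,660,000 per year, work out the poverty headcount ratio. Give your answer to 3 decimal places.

67 of the 115 households have income below ¥1,660,000.
H = 67/115 = 0.583.

0.583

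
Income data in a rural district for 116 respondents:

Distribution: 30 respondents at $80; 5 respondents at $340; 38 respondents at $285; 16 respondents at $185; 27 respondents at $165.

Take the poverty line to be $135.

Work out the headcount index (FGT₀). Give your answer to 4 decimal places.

0.2586

30 of the 116 respondents have income below $135.
H = 30/116 = 0.2586.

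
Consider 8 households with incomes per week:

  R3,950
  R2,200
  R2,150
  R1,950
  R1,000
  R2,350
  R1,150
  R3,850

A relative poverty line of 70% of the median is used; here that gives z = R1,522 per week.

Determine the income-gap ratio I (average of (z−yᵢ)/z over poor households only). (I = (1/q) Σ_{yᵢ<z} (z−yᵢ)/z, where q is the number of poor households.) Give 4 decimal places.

0.2937

Below the line: R1,000, R1,150 (q = 2 of N = 8).
Shortfall ratios (z−y)/z: 0.3430, 0.2444; sum = 0.587385.
The income-gap ratio divides by q (the poor only): 0.587385 / 2 = 0.2937.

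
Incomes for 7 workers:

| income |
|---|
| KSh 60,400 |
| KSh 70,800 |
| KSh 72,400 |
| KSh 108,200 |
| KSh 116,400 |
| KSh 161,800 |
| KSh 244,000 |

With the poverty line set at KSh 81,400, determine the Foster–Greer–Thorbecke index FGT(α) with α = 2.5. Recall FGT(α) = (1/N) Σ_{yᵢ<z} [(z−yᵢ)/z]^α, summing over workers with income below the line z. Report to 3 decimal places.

Below z: KSh 60,400, KSh 70,800, KSh 72,400 (q = 3 of N = 7).
Relative gaps: (81400−60400)/81400 = 0.2580; (81400−70800)/81400 = 0.1302; (81400−72400)/81400 = 0.1106.
Raised to α = 2.5: 0.03381; 0.00612; 0.00406.
Sum = 0.043990; FGT(2.5) = 0.043990 / 7 = 0.006.

0.006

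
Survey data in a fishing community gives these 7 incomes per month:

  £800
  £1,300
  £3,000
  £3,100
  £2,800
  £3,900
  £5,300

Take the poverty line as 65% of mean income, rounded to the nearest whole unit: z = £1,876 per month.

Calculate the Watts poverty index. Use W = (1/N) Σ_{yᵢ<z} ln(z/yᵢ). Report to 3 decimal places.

Below z: £800, £1,300 (q = 2 of N = 7).
ln(z/y) terms: ln(1876/800) = 0.8523; ln(1876/1300) = 0.3668.
W = 1.219063 / 7 = 0.174.

0.174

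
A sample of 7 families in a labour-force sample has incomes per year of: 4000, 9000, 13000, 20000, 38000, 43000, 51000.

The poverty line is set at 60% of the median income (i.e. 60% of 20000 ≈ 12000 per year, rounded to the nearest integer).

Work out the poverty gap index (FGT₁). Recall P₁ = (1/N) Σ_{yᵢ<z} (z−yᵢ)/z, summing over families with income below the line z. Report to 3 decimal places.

0.131

Below the line: 4000, 9000 (q = 2 of N = 7).
Relative gaps: (12000−4000)/12000 = 0.6667; (12000−9000)/12000 = 0.2500.
Σ = 0.916667. Dividing by the full population N = 7 gives P₁ = 0.131.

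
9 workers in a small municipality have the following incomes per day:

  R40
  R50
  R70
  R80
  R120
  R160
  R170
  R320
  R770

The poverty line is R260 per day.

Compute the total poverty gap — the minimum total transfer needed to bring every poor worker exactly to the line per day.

R1,130

Incomes under z: R40, R50, R70, R80, R120, R160, R170 (q = 7 of N = 9).
Individual gaps: 260−40 = 220; 260−50 = 210; 260−70 = 190; 260−80 = 180; 260−120 = 140; 260−160 = 100; 260−170 = 90.
Aggregate gap = R1,130.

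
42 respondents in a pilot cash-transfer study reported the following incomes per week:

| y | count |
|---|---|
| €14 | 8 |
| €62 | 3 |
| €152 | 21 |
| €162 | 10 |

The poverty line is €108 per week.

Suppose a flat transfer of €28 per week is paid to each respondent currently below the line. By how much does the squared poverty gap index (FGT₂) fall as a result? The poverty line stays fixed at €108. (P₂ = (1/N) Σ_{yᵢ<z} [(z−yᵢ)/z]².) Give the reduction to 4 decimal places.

Before: below the line — 8×€14, 3×€62; squared poverty gap index (FGT₂) = 0.157252.
After the €28 transfer: below the line — 8×€42, 3×€90; squared poverty gap index (FGT₂) = 0.073119.
Reduction = 0.157252 − 0.073119 = 0.0841.

0.0841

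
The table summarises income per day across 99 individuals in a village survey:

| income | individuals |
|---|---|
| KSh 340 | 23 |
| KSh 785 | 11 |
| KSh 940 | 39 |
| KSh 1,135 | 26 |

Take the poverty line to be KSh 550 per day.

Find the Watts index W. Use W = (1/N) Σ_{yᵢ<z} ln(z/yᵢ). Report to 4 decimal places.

0.1117

Poor units: 23×KSh 340 (q = 23 of N = 99).
Log gaps: ln(550/340) = 0.4810 (×23).
W = 11.062371 / 99 = 0.1117.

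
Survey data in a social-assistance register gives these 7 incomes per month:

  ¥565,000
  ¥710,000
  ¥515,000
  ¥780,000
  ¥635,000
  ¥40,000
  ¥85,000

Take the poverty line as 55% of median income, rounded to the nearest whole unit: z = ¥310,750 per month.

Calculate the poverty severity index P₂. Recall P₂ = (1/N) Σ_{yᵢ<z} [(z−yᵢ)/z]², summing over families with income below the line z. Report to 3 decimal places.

0.184

Below z: ¥40,000, ¥85,000 (q = 2 of N = 7).
Relative gaps: (310750−40000)/310750 = 0.8713; (310750−85000)/310750 = 0.7265.
Squared: 0.7591; 0.5278.
Sum = 1.286883; P₂ = 1.286883 / 7 = 0.184.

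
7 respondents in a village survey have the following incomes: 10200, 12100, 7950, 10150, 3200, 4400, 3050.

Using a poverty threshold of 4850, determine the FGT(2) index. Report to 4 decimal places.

0.0374

Below z: 3050, 3200, 4400 (q = 3 of N = 7).
Normalized shortfalls: (4850−3050)/4850 = 0.3711; (4850−3200)/4850 = 0.3402; (4850−4400)/4850 = 0.0928.
Squared: 0.1377; 0.1157; 0.0086.
Sum = 0.262089; P₂ = 0.262089 / 7 = 0.0374.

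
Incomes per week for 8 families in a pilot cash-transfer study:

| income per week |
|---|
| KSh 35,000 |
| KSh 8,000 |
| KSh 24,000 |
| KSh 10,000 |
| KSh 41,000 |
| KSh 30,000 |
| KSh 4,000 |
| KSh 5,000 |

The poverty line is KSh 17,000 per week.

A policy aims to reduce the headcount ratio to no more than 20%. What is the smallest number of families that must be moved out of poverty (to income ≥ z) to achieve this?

3

Currently q = 4 of N = 8 are below the line (H = 0.500).
A headcount ratio of at most 20% allows at most ⌊0.20 × 8⌋ = 1 poor families.
So at least 4 − 1 = 3 must be lifted.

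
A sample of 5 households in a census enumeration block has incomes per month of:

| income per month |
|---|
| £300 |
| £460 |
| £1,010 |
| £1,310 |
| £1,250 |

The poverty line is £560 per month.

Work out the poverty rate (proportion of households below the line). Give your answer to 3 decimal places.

2 of the 5 households have income below £560.
H = 2/5 = 0.400.

0.400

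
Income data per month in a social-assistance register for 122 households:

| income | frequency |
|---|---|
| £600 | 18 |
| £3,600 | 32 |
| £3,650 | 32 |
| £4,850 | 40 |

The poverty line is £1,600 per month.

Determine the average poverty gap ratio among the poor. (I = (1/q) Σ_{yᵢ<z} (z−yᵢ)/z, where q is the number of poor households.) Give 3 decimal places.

Poor units: 18×£600 (q = 18 of N = 122).
Shortfall ratios (z−y)/z: 0.6250 (×18); sum = 11.250000.
I averages over the q = 18 poor units only: 11.250000 / 18 = 0.625.

0.625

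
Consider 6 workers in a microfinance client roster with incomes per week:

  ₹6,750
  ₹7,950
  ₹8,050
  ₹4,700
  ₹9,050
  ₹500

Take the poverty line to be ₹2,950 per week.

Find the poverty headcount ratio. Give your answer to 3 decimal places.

1 of the 6 workers have income below ₹2,950.
H = 1/6 = 0.167.

0.167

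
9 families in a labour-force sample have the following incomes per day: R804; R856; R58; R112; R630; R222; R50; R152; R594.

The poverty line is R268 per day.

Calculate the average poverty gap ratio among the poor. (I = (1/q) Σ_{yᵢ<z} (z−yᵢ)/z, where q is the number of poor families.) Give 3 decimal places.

Below z: R50, R58, R112, R152, R222 (q = 5 of N = 9).
Shortfall ratios (z−y)/z: 0.8134, 0.7836, 0.5821, 0.4328, 0.1716; sum = 2.783582.
The income-gap ratio divides by q (the poor only): 2.783582 / 5 = 0.557.

0.557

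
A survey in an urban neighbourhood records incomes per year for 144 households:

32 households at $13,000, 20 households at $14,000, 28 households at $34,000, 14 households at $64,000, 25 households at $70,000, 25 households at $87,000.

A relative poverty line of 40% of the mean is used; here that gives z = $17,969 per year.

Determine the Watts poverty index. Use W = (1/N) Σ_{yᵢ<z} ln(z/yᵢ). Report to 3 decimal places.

0.107

Below z: 32×$13,000, 20×$14,000 (q = 52 of N = 144).
ln(z/y) terms: ln(17969/13000) = 0.3237 (×32); ln(17969/14000) = 0.2496 (×20).
W = 15.350173 / 144 = 0.107.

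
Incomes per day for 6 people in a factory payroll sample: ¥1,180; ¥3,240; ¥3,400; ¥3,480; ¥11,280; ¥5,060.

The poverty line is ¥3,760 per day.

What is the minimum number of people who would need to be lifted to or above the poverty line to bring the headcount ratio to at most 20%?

Currently q = 4 of N = 6 are below the line (H = 0.667).
A headcount ratio of at most 20% allows at most ⌊0.20 × 6⌋ = 1 poor people.
So at least 4 − 1 = 3 must be lifted.

3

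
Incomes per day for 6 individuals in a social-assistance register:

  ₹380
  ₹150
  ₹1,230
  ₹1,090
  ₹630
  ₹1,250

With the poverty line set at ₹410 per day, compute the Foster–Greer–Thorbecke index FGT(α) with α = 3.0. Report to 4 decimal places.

Below z: ₹150, ₹380 (q = 2 of N = 6).
Shortfall ratios: (410−150)/410 = 0.6341; (410−380)/410 = 0.0732.
Raised to α = 3.0: 0.25502; 0.00039.
Sum = 0.255408; FGT(3.0) = 0.255408 / 6 = 0.0426.

0.0426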